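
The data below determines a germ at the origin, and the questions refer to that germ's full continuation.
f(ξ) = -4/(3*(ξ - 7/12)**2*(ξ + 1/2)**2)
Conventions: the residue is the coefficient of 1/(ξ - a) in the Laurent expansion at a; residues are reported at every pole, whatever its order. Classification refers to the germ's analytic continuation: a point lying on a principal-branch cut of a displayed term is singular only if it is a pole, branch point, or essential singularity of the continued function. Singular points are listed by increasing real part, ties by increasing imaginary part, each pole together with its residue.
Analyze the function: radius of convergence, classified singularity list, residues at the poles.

Denominator factor (ξ + 1/2)^2: pole of order 2 at -1/2, modulus 1/2.
Denominator factor (ξ - 7/12)^2: pole of order 2 at 7/12, modulus 7/12.
The radius of convergence is the smallest modulus among the singular points: 1/2.
At the order-2 pole -1/2 set g(ξ) = (ξ - (-1/2))^2*f(ξ) = -4/(3*(ξ - 7/12)**2).
Order-2 pole: residue = g'(a); g'(-1/2) = -4608/2197, so the residue is -4608/2197.
At the order-2 pole 7/12 set g(ξ) = (ξ - (7/12))^2*f(ξ) = -4/(3*(ξ + 1/2)**2).
Order-2 pole: residue = g'(a); g'(7/12) = 4608/2197, so the residue is 4608/2197.
List the singular points by increasing real part (a conjugate pair: the negative imaginary part first).

Radius of convergence at 0: 1/2.
At -1/2: a pole of order 2; residue -4608/2197.
At 7/12: a pole of order 2; residue 4608/2197.


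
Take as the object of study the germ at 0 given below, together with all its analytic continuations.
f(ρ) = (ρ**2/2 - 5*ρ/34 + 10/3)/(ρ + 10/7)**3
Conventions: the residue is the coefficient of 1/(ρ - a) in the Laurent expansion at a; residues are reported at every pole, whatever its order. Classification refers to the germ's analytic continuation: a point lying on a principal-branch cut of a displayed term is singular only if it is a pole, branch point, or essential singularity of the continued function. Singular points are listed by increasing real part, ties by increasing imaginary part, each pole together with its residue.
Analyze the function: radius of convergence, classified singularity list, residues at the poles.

Radius of convergence at 0: 10/7.
At -10/7: a pole of order 3; residue 1/2.

Denominator factor (ρ + 10/7)^3: pole of order 3 at -10/7, modulus 10/7.
The radius of convergence is the smallest modulus among the singular points: 10/7.
At the order-3 pole -10/7 set g(ρ) = (ρ - (-10/7))^3*f(ρ) = ρ**2/2 - 5*ρ/34 + 10/3.
Order-3 pole: residue = g''(a)/2; g''(-10/7) = 1, so the residue is 1/2.


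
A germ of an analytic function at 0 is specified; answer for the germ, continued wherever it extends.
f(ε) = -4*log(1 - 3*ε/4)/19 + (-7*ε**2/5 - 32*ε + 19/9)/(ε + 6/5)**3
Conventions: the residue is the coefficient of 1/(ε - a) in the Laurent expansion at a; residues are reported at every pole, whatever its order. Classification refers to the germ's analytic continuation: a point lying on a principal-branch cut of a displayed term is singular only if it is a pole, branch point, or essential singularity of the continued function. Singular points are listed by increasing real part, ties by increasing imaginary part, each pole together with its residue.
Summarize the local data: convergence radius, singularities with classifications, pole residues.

Radius of convergence at 0: 6/5.
At -6/5: a pole of order 3; residue -7/5.
At 4/3: a logarithmic branch point.

Denominator factor (ε + 6/5)^3: pole of order 3 at -6/5, modulus 6/5.
Branch term (-4/19)*log(1 - ε/(4/3)): its argument vanishes at ε = 4/3, a logarithmic branch point, modulus 4/3.
The radius of convergence is the smallest modulus among the singular points: 6/5.
The branch term is analytic at -6/5 and contributes nothing to the residue; only the rational part matters.
At the order-3 pole -6/5 set g(ε) = (ε - (-6/5))^3*(rational part) = -7*ε**2/5 - 32*ε + 19/9.
Order-3 pole: residue = g''(a)/2; g''(-6/5) = -14/5, so the residue is -7/5.
List the singular points by increasing real part (a conjugate pair: the negative imaginary part first).


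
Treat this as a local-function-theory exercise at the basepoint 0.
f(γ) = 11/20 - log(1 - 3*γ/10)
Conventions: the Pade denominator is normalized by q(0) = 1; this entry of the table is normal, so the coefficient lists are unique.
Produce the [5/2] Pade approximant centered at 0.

Taylor coefficients needed (expand at 0): a_0 = 11/20, a_1 = 3/10, a_2 = 9/200, a_3 = 9/1000, a_4 = 81/40000, a_5 = 243/500000, a_6 = 243/2000000, a_7 = 2187/70000000.
Write the denominator as Q(γ) = 1 + q1*γ + q2*γ^2. Requiring Q*f - P = O(γ^8) with deg P <= 5 kills the coefficients of γ^6..γ^7 in Q*f:
  γ^6: a_6 + q1*a_5 + q2*a_4 = 0, i.e. 243/2000000 + (243/500000)*q1 + (81/40000)*q2 = 0.
  γ^7: a_7 + q1*a_6 + q2*a_5 = 0, i.e. 2187/70000000 + (243/2000000)*q1 + (243/500000)*q2 = 0.
Solving this linear system: q1 = -3/7, q2 = 3/70.
The numerator is Q*f truncated at degree 5: P0 = a_0 = 11/20; P1 = a_1 + q1*a_0 = 9/140; P2 = a_2 + q1*a_1 + q2*a_0 = -3/50; P3 = a_3 + q1*a_2 + q2*a_1 = 9/3500; P4 = a_4 + q1*a_3 + q2*a_2 = 27/280000; P5 = a_5 + q1*a_4 + q2*a_3 = 27/7000000.

The Pade approximant has numerator coefficients [11/20, 9/140, -3/50, 9/3500, 27/280000, 27/7000000]; denominator coefficients [1, -3/7, 3/70].


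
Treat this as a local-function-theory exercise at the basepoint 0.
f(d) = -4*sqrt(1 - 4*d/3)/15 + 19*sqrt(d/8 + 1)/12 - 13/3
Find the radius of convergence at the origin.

The radius of convergence is 3/4.

Branch term (19/12)*sqrt(1 - d/(-8)): its argument vanishes at d = -8, a square-root branch point, modulus 8.
Branch term (-4/15)*sqrt(1 - d/(3/4)): its argument vanishes at d = 3/4, a square-root branch point, modulus 3/4.
The radius of convergence is the smallest modulus among the singular points: 3/4.


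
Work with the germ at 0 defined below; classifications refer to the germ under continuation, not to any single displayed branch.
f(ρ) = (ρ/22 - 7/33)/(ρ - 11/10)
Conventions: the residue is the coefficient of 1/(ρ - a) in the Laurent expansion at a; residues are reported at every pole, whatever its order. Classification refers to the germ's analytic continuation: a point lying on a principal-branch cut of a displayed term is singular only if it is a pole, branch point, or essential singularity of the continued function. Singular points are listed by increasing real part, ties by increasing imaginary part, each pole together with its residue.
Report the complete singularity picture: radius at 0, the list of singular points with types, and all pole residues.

Radius of convergence at 0: 11/10.
At 11/10: a pole of order 1; residue -107/660.

Denominator factor (ρ - 11/10): pole of order 1 at 11/10, modulus 11/10.
The radius of convergence is the smallest modulus among the singular points: 11/10.
At the order-1 pole 11/10 set g(ρ) = (ρ - (11/10))*f(ρ) = ρ/22 - 7/33.
Simple pole: residue = g(a) at a = 11/10, which is -107/660.


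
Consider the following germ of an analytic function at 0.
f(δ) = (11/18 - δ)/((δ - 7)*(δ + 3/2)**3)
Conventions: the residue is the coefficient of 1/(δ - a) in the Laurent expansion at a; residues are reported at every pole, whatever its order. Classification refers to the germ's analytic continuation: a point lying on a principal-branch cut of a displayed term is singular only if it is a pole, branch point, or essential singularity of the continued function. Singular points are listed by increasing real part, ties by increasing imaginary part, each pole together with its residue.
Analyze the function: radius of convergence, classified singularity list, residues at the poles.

Radius of convergence at 0: 3/2.
At -3/2: a pole of order 3; residue 460/44217.
At 7: a pole of order 1; residue -460/44217.

Denominator factor (δ + 3/2)^3: pole of order 3 at -3/2, modulus 3/2.
Denominator factor (δ - 7): pole of order 1 at 7, modulus 7.
The radius of convergence is the smallest modulus among the singular points: 3/2.
At the order-3 pole -3/2 set g(δ) = (δ - (-3/2))^3*f(δ) = (11/18 - δ)/(δ - 7).
Order-3 pole: residue = g''(a)/2; g''(-3/2) = 920/44217, so the residue is 460/44217.
At the order-1 pole 7 set g(δ) = (δ - (7))*f(δ) = (11/18 - δ)/(δ + 3/2)**3.
Simple pole: residue = g(a) at a = 7, which is -460/44217.
List the singular points by increasing real part (a conjugate pair: the negative imaginary part first).


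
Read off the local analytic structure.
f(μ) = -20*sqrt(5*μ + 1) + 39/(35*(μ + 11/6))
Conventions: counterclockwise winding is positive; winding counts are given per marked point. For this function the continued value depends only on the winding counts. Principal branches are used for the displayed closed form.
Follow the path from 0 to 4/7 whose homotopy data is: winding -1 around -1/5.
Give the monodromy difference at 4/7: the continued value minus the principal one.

The rational part is single-valued and drops out of the difference; each branch term changes only by its own monodromy.
(-20)*sqrt(1 - μ/(-1/5)): winding -1 is odd, the square root flips sign, contributing -2*(-20)*sqrt(1 - (4/7)/(-1/5)) = -2*(-20)*sqrt(27/7) = (120/7)*sqrt(21).
Summing the contributions at μ = 4/7 gives (120/7)*sqrt(21).

Continued minus principal equals (120/7)*sqrt(21).


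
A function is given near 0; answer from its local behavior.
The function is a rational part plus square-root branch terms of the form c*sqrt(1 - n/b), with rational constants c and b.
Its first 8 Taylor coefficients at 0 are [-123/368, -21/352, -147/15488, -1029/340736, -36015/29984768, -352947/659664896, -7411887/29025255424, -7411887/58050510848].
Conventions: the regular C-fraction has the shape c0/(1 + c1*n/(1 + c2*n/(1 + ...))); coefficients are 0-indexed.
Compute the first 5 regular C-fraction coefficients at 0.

The regular C-fraction coefficients are [-123/368, -161/902, 35/1804, 287/220, -357/220].

Taylor coefficients (read off): a_0 = -123/368, a_1 = -21/352, a_2 = -147/15488, a_3 = -1029/340736, a_4 = -36015/29984768.
c0 = a_0 = -123/368. Peel one level at a time: if S = 1 + c*n/S' with S'(0) = 1, then c is the n-coefficient of S and S' = c*n/(S - 1).
S_1 = c0/f = 1 + (-161/902)*n + (5635/1627208)*n^2 + ...; c1 = -161/902.
S_2 = c1*n/(S_1 - 1) = 1 + (35/1804)*n + (-49/1936)*n^2 + ...; c2 = 35/1804.
S_3 = c2*n/(S_2 - 1) = 1 + (287/220)*n + (102459/48400)*n^2 + ...; c3 = 287/220.
S_4 = c3*n/(S_3 - 1) = 1 + (-357/220)*n + ...; c4 = -357/220.


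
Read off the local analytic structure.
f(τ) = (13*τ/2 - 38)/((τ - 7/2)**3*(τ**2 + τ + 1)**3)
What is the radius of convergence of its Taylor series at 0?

The radius of convergence is 1.

Denominator factor (τ**2 + τ + 1)^3: discriminant -3, complex-conjugate roots (-1/2) + ((1/2)*sqrt(3))*i and (-1/2) - ((1/2)*sqrt(3))*i; poles of order 3, moduli 1 and 1.
Denominator factor (τ - 7/2)^3: pole of order 3 at 7/2, modulus 7/2.
The radius of convergence is the smallest modulus among the singular points: 1.


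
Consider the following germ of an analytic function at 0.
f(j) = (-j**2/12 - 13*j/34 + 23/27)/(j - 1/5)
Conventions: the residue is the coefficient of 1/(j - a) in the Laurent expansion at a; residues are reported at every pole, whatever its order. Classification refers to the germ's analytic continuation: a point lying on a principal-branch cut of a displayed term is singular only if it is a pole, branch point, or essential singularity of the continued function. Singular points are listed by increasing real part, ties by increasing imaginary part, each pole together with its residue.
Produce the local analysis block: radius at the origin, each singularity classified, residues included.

Radius of convergence at 0: 1/5.
At 1/5: a pole of order 1; residue 35437/45900.

Denominator factor (j - 1/5): pole of order 1 at 1/5, modulus 1/5.
The radius of convergence is the smallest modulus among the singular points: 1/5.
At the order-1 pole 1/5 set g(j) = (j - (1/5))*f(j) = -j**2/12 - 13*j/34 + 23/27.
Simple pole: residue = g(a) at a = 1/5, which is 35437/45900.


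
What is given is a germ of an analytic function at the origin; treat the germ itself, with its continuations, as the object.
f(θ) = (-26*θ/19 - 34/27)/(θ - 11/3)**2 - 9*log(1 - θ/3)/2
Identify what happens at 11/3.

The point is a pole of order 2.

The denominator factor θ - 11/3 vanishes at 11/3 and appears to the power 2; the numerator there equals -3220/513, nonzero, and no other factor vanishes.
The branch terms are analytic at this point.
Hence a pole whose order is the multiplicity, 2.


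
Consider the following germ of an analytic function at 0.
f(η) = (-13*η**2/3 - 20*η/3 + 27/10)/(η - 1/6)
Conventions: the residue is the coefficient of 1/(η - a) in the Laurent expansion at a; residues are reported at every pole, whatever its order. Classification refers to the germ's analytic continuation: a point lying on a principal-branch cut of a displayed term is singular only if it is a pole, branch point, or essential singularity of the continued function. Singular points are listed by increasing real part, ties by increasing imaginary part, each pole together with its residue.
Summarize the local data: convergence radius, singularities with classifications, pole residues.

Denominator factor (η - 1/6): pole of order 1 at 1/6, modulus 1/6.
The radius of convergence is the smallest modulus among the singular points: 1/6.
At the order-1 pole 1/6 set g(η) = (η - (1/6))*f(η) = -13*η**2/3 - 20*η/3 + 27/10.
Simple pole: residue = g(a) at a = 1/6, which is 793/540.

Radius of convergence at 0: 1/6.
At 1/6: a pole of order 1; residue 793/540.


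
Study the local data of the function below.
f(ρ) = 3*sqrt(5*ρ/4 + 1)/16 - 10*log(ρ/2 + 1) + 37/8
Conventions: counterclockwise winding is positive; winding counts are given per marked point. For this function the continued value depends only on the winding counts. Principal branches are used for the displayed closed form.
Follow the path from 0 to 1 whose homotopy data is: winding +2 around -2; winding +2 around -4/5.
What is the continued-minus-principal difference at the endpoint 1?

Continued minus principal equals -(40)*pi*i.

The rational part is single-valued and drops out of the difference; each branch term changes only by its own monodromy.
(3/16)*sqrt(1 - ρ/(-4/5)): winding +2 is even, the square root returns to the same sheet, contribution 0.
(-10)*log(1 - ρ/(-2)): each positive loop around -2 adds 2*pi*i to the log, so winding +2 contributes (-10)*(2)*2*pi*i = -(40)*pi*i.
Summing the contributions at ρ = 1 gives -(40)*pi*i.


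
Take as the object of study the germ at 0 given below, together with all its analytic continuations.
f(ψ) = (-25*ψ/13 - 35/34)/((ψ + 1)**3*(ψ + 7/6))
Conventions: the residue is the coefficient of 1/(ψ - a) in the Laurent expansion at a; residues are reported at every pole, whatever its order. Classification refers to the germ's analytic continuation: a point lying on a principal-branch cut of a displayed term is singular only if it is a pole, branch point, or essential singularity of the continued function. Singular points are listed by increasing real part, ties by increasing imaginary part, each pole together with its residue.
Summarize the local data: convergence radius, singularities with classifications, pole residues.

Denominator factor (ψ + 1)^3: pole of order 3 at -1, modulus 1.
Denominator factor (ψ + 7/6): pole of order 1 at -7/6, modulus 7/6.
The radius of convergence is the smallest modulus among the singular points: 1.
At the order-1 pole -7/6 set g(ψ) = (ψ - (-7/6))*f(ψ) = (-25*ψ/13 - 35/34)/(ψ + 1)**3.
Simple pole: residue = g(a) at a = -7/6, which is -57960/221.
At the order-3 pole -1 set g(ψ) = (ψ - (-1))^3*f(ψ) = (-25*ψ/13 - 35/34)/(ψ + 7/6).
Order-3 pole: residue = g''(a)/2; g''(-1) = 115920/221, so the residue is 57960/221.
List the singular points by increasing real part (a conjugate pair: the negative imaginary part first).

Radius of convergence at 0: 1.
At -7/6: a pole of order 1; residue -57960/221.
At -1: a pole of order 3; residue 57960/221.


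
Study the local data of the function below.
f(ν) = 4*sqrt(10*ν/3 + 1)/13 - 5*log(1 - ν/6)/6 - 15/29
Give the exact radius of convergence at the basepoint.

The radius of convergence is 3/10.

Branch term (-5/6)*log(1 - ν/(6)): its argument vanishes at ν = 6, a logarithmic branch point, modulus 6.
Branch term (4/13)*sqrt(1 - ν/(-3/10)): its argument vanishes at ν = -3/10, a square-root branch point, modulus 3/10.
The radius of convergence is the smallest modulus among the singular points: 3/10.


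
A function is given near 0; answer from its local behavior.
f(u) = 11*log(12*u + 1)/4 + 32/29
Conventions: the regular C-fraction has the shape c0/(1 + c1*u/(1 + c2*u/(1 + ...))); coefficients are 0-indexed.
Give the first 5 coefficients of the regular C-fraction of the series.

The regular C-fraction coefficients are [32/29, -957/32, 1149/32, 128/383, 2170/383].

Taylor coefficients (expand at 0): a_0 = 32/29, a_1 = 33, a_2 = -198, a_3 = 1584, a_4 = -14256.
c0 = a_0 = 32/29. Peel one level at a time: if S = 1 + c*u/S' with S'(0) = 1, then c is the u-coefficient of S and S' = c*u/(S - 1).
S_1 = c0/f = 1 + (-957/32)*u + (1099593/1024)*u^2 + ...; c1 = -957/32.
S_2 = c1*u/(S_1 - 1) = 1 + (1149/32)*u + (-12)*u^2 + ...; c2 = 1149/32.
S_3 = c2*u/(S_2 - 1) = 1 + (128/383)*u + (-277760/146689)*u^2 + ...; c3 = 128/383.
S_4 = c3*u/(S_3 - 1) = 1 + (2170/383)*u + ...; c4 = 2170/383.


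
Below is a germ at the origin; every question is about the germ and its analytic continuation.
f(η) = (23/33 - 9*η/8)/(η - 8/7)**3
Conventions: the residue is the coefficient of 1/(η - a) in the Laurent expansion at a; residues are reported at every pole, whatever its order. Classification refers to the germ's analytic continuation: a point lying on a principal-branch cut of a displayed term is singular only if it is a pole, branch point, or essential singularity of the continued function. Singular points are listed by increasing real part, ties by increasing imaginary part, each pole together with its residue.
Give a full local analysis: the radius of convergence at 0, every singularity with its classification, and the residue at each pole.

Denominator factor (η - 8/7)^3: pole of order 3 at 8/7, modulus 8/7.
The radius of convergence is the smallest modulus among the singular points: 8/7.
At the order-3 pole 8/7 set g(η) = (η - (8/7))^3*f(η) = 23/33 - 9*η/8.
Order-3 pole: residue = g''(a)/2; g''(8/7) = 0, so the residue is 0.

Radius of convergence at 0: 8/7.
At 8/7: a pole of order 3; residue 0.


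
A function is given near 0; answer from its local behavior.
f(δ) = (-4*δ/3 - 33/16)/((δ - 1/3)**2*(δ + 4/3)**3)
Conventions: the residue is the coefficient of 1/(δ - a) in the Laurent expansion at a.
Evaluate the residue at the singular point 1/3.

At the order-2 pole 1/3 set g(δ) = (δ - (1/3))^2*f(δ) = (-4*δ/3 - 33/16)/(δ + 4/3)**3.
Order-2 pole: residue = g'(a); g'(1/3) = 6867/10000, so the residue is 6867/10000.

The residue is 6867/10000.


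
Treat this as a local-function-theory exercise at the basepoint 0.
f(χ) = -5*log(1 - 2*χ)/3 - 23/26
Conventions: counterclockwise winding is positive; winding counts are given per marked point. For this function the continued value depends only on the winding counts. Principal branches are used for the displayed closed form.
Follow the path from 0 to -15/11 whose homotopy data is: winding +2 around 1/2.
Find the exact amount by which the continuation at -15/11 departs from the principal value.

Continued minus principal equals -(20/3)*pi*i.

The rational part is single-valued and drops out of the difference; each branch term changes only by its own monodromy.
(-5/3)*log(1 - χ/(1/2)): each positive loop around 1/2 adds 2*pi*i to the log, so winding +2 contributes (-5/3)*(2)*2*pi*i = -(20/3)*pi*i.
Summing the contributions at χ = -15/11 gives -(20/3)*pi*i.


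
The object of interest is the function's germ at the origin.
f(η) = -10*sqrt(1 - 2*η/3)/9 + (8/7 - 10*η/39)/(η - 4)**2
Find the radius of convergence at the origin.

Denominator factor (η - 4)^2: pole of order 2 at 4, modulus 4.
Branch term (-10/9)*sqrt(1 - η/(3/2)): its argument vanishes at η = 3/2, a square-root branch point, modulus 3/2.
The radius of convergence is the smallest modulus among the singular points: 3/2.

The radius of convergence is 3/2.


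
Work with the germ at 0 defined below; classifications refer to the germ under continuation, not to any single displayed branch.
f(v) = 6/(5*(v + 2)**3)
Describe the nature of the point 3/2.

Denominator factors: v + 2 = 7/2 at v = 3/2 — none vanishes.
So the germ continues analytically to 3/2.

The point is a regular point.


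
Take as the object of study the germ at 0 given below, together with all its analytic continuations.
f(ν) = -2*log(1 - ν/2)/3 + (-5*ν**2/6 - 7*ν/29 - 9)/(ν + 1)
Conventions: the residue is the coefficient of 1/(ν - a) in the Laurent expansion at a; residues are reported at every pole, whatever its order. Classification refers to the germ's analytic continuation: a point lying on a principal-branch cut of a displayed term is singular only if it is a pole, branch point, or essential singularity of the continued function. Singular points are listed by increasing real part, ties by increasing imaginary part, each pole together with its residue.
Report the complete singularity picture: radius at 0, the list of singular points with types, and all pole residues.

Denominator factor (ν + 1): pole of order 1 at -1, modulus 1.
Branch term (-2/3)*log(1 - ν/(2)): its argument vanishes at ν = 2, a logarithmic branch point, modulus 2.
The radius of convergence is the smallest modulus among the singular points: 1.
The branch term is analytic at -1 and contributes nothing to the residue; only the rational part matters.
At the order-1 pole -1 set g(ν) = (ν - (-1))*(rational part) = -5*ν**2/6 - 7*ν/29 - 9.
Simple pole: residue = g(a) at a = -1, which is -1669/174.
List the singular points by increasing real part (a conjugate pair: the negative imaginary part first).

Radius of convergence at 0: 1.
At -1: a pole of order 1; residue -1669/174.
At 2: a logarithmic branch point.


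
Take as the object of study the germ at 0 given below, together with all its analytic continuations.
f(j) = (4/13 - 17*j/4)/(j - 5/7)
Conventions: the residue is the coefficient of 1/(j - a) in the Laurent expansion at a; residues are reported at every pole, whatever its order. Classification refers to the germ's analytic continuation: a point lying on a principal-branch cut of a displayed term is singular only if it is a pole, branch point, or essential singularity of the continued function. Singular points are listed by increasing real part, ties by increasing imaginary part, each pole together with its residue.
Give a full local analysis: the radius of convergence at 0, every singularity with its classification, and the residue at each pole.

Denominator factor (j - 5/7): pole of order 1 at 5/7, modulus 5/7.
The radius of convergence is the smallest modulus among the singular points: 5/7.
At the order-1 pole 5/7 set g(j) = (j - (5/7))*f(j) = 4/13 - 17*j/4.
Simple pole: residue = g(a) at a = 5/7, which is -993/364.

Radius of convergence at 0: 5/7.
At 5/7: a pole of order 1; residue -993/364.


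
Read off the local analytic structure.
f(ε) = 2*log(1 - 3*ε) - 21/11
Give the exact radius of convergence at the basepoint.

The radius of convergence is 1/3.

Branch term (2)*log(1 - ε/(1/3)): its argument vanishes at ε = 1/3, a logarithmic branch point, modulus 1/3.
The radius of convergence is the smallest modulus among the singular points: 1/3.


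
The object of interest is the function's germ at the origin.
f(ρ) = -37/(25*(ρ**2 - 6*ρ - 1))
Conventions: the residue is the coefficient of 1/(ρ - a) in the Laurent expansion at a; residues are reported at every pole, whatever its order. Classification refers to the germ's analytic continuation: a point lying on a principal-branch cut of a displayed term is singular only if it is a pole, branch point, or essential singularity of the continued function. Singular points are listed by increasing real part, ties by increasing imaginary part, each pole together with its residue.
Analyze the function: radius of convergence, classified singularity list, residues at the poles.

Denominator factor (ρ**2 - 6*ρ - 1): discriminant 40, real irrational roots 3 + sqrt(10) and 3 - sqrt(10); poles of order 1, moduli 3 + sqrt(10) and -3 + sqrt(10).
The radius of convergence is the smallest modulus among the singular points: -3 + sqrt(10).
The factor ρ**2 - 6*ρ - 1 splits as (ρ - a)(ρ - a') with a = 3 - sqrt(10), a' = 3 + sqrt(10). At the order-1 pole a set g(ρ) = (ρ - a)*f(ρ) = [-37/25] / (ρ - a').
Simple pole: residue = g(a) at a = 3 - sqrt(10), which is (37/500)*sqrt(10).
The factor ρ**2 - 6*ρ - 1 splits as (ρ - a)(ρ - a') with a = 3 + sqrt(10), a' = 3 - sqrt(10). At the order-1 pole a set g(ρ) = (ρ - a)*f(ρ) = [-37/25] / (ρ - a').
Simple pole: residue = g(a) at a = 3 + sqrt(10), which is -(37/500)*sqrt(10).
List the singular points by increasing real part (a conjugate pair: the negative imaginary part first).

Radius of convergence at 0: -3 + sqrt(10).
At 3 - sqrt(10): a pole of order 1; residue (37/500)*sqrt(10).
At 3 + sqrt(10): a pole of order 1; residue -(37/500)*sqrt(10).


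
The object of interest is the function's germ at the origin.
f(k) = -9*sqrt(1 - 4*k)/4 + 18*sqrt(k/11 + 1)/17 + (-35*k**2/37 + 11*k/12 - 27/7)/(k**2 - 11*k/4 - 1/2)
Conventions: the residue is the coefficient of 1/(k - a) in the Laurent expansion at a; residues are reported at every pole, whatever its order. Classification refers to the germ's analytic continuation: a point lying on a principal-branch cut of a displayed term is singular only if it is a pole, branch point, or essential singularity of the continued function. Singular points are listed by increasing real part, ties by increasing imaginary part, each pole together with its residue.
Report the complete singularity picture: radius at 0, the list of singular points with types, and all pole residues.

Radius of convergence at 0: -11/8 + (3/8)*sqrt(17).
At -11: an algebraic (square-root) branch point.
At 11/8 - (3/8)*sqrt(17): a pole of order 1; residue -187/222 + (41315/79254)*sqrt(17).
At 1/4: an algebraic (square-root) branch point.
At 11/8 + (3/8)*sqrt(17): a pole of order 1; residue -187/222 - (41315/79254)*sqrt(17).


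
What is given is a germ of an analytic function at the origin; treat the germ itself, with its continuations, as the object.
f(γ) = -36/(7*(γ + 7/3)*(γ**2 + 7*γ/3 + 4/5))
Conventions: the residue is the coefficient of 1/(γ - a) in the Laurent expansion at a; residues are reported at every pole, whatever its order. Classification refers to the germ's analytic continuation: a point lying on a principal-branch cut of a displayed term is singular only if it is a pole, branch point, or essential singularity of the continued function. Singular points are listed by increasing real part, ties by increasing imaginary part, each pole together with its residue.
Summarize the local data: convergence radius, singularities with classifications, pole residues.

Radius of convergence at 0: 7/6 - (1/30)*sqrt(505).
At -7/3: a pole of order 1; residue -45/7.
At -7/6 - (1/30)*sqrt(505): a pole of order 1; residue 45/14 + (45/202)*sqrt(505).
At -7/6 + (1/30)*sqrt(505): a pole of order 1; residue 45/14 - (45/202)*sqrt(505).


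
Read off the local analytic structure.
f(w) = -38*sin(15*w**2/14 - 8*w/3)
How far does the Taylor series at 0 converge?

The factor sin(15*w**2/14 - 8*w/3) is entire and contributes no finite singular point.
The polynomial part has no poles.
No finite singular points: the Taylor series at 0 converges everywhere.

The radius of convergence is infinite.


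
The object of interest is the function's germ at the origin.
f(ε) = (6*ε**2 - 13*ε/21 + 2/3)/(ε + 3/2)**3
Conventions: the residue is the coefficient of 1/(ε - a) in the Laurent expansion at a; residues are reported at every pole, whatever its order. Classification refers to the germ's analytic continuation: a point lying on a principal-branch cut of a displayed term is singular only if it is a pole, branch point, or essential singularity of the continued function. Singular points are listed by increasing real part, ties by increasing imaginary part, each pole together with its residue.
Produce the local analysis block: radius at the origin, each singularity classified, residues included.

Radius of convergence at 0: 3/2.
At -3/2: a pole of order 3; residue 6.

Denominator factor (ε + 3/2)^3: pole of order 3 at -3/2, modulus 3/2.
The radius of convergence is the smallest modulus among the singular points: 3/2.
At the order-3 pole -3/2 set g(ε) = (ε - (-3/2))^3*f(ε) = 6*ε**2 - 13*ε/21 + 2/3.
Order-3 pole: residue = g''(a)/2; g''(-3/2) = 12, so the residue is 6.


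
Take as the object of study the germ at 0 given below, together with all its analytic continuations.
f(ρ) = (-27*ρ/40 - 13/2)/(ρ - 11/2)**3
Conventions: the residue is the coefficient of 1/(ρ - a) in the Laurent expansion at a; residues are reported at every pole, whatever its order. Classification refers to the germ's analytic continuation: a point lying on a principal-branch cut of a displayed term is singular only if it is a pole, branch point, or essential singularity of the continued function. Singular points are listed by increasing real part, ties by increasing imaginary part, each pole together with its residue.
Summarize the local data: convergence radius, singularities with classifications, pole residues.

Radius of convergence at 0: 11/2.
At 11/2: a pole of order 3; residue 0.

Denominator factor (ρ - 11/2)^3: pole of order 3 at 11/2, modulus 11/2.
The radius of convergence is the smallest modulus among the singular points: 11/2.
At the order-3 pole 11/2 set g(ρ) = (ρ - (11/2))^3*f(ρ) = -27*ρ/40 - 13/2.
Order-3 pole: residue = g''(a)/2; g''(11/2) = 0, so the residue is 0.


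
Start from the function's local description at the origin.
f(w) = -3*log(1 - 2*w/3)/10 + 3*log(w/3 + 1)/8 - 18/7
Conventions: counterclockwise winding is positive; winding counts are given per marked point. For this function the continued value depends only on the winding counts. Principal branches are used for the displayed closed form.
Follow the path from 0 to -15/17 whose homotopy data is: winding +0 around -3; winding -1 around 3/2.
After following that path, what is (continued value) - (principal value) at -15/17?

The rational part is single-valued and drops out of the difference; each branch term changes only by its own monodromy.
(-3/10)*log(1 - w/(3/2)): each positive loop around 3/2 adds 2*pi*i to the log, so winding -1 contributes (-3/10)*(-1)*2*pi*i = (3/5)*pi*i.
(3/8)*log(1 - w/(-3)): winding 0 around -3, so this term returns to its principal value, contribution 0.
Summing the contributions at w = -15/17 gives (3/5)*pi*i.

Continued minus principal equals (3/5)*pi*i.


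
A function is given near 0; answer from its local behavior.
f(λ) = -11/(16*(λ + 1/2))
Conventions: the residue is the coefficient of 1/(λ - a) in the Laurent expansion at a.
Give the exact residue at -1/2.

At the order-1 pole -1/2 set g(λ) = (λ - (-1/2))*f(λ) = -11/16.
Simple pole: residue = g(a) at a = -1/2, which is -11/16.

The residue is -11/16.


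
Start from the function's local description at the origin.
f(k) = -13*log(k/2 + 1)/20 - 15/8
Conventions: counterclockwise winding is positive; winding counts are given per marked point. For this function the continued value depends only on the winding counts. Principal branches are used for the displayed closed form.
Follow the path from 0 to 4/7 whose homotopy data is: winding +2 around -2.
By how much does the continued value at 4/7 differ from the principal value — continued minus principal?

The rational part is single-valued and drops out of the difference; each branch term changes only by its own monodromy.
(-13/20)*log(1 - k/(-2)): each positive loop around -2 adds 2*pi*i to the log, so winding +2 contributes (-13/20)*(2)*2*pi*i = -(13/5)*pi*i.
Summing the contributions at k = 4/7 gives -(13/5)*pi*i.

Continued minus principal equals -(13/5)*pi*i.


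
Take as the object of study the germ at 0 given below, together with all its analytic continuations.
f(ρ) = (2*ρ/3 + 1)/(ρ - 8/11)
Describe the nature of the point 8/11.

The denominator factor ρ - 8/11 vanishes at 8/11 and appears to the power 1; the numerator there equals 49/33, nonzero, and no other factor vanishes.
Hence a pole whose order is the multiplicity, 1.

The point is a pole of order 1.


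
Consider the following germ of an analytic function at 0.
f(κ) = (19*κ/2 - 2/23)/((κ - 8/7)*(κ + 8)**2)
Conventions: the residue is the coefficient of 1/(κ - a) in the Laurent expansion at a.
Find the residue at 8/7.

At the order-1 pole 8/7 set g(κ) = (κ - (8/7))*f(κ) = (19*κ/2 - 2/23)/(κ + 8)**2.
Simple pole: residue = g(a) at a = 8/7, which is 6069/47104.

The residue is 6069/47104.


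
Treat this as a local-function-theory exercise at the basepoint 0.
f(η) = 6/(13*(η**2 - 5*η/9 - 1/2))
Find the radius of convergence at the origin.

Denominator factor (η**2 - 5*η/9 - 1/2): discriminant 187/81, real irrational roots 5/18 + (1/18)*sqrt(187) and 5/18 - (1/18)*sqrt(187); poles of order 1, moduli 5/18 + (1/18)*sqrt(187) and -5/18 + (1/18)*sqrt(187).
The radius of convergence is the smallest modulus among the singular points: -5/18 + (1/18)*sqrt(187).

The radius of convergence is -5/18 + (1/18)*sqrt(187).


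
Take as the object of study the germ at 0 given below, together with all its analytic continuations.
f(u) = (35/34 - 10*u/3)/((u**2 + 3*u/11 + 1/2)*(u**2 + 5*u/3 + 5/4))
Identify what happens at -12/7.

The point is a regular point.

Denominator factors: u**2 + 3*u/11 + 1/2 = 3203/1078 at u = -12/7; u**2 + 5*u/3 + 5/4 = 261/196 at u = -12/7 — none vanishes.
So the germ continues analytically to -12/7.


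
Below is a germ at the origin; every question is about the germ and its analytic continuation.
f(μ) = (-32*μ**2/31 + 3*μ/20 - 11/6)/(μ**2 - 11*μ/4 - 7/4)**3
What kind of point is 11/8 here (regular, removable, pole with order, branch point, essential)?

The point is a regular point.

Denominator factors: μ**2 - 11*μ/4 - 7/4 = -233/64 at μ = 11/8 — none vanishes.
So the germ continues analytically to 11/8.


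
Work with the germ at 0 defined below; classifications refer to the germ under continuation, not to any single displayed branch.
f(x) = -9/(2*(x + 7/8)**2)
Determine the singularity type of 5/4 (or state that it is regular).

The point is a regular point.

Denominator factors: x + 7/8 = 17/8 at x = 5/4 — none vanishes.
So the germ continues analytically to 5/4.


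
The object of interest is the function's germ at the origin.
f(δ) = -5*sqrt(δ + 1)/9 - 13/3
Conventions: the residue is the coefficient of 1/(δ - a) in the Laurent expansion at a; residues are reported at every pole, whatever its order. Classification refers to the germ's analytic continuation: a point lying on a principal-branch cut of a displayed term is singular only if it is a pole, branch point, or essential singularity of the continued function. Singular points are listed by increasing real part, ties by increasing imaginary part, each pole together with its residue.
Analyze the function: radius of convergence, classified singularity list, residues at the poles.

Radius of convergence at 0: 1.
At -1: an algebraic (square-root) branch point.

Branch term (-5/9)*sqrt(1 - δ/(-1)): its argument vanishes at δ = -1, a square-root branch point, modulus 1.
The radius of convergence is the smallest modulus among the singular points: 1.


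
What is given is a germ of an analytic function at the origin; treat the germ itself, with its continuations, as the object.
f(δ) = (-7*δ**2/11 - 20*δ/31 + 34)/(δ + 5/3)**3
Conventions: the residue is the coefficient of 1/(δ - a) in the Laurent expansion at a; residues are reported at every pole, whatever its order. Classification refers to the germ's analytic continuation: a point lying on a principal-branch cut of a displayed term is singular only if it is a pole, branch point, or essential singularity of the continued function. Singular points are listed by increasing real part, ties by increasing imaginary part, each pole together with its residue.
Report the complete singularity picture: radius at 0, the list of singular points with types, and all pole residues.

Denominator factor (δ + 5/3)^3: pole of order 3 at -5/3, modulus 5/3.
The radius of convergence is the smallest modulus among the singular points: 5/3.
At the order-3 pole -5/3 set g(δ) = (δ - (-5/3))^3*f(δ) = -7*δ**2/11 - 20*δ/31 + 34.
Order-3 pole: residue = g''(a)/2; g''(-5/3) = -14/11, so the residue is -7/11.

Radius of convergence at 0: 5/3.
At -5/3: a pole of order 3; residue -7/11.


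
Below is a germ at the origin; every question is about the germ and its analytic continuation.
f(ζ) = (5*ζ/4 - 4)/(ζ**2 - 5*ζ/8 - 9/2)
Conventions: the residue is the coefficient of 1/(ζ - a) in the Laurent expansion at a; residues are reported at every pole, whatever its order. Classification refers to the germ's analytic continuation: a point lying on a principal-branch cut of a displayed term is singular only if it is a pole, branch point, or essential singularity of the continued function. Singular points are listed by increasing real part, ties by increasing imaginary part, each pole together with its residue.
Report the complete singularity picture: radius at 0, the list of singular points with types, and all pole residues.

Denominator factor (ζ**2 - 5*ζ/8 - 9/2): discriminant 1177/64, real irrational roots 5/16 + (1/16)*sqrt(1177) and 5/16 - (1/16)*sqrt(1177); poles of order 1, moduli 5/16 + (1/16)*sqrt(1177) and -5/16 + (1/16)*sqrt(1177).
The radius of convergence is the smallest modulus among the singular points: -5/16 + (1/16)*sqrt(1177).
The factor ζ**2 - 5*ζ/8 - 9/2 splits as (ζ - a)(ζ - a') with a = 5/16 - (1/16)*sqrt(1177), a' = 5/16 + (1/16)*sqrt(1177). At the order-1 pole a set g(ζ) = (ζ - a)*f(ζ) = [5*ζ/4 - 4] / (ζ - a').
Simple pole: residue = g(a) at a = 5/16 - (1/16)*sqrt(1177), which is 5/8 + (21/856)*sqrt(1177).
The factor ζ**2 - 5*ζ/8 - 9/2 splits as (ζ - a)(ζ - a') with a = 5/16 + (1/16)*sqrt(1177), a' = 5/16 - (1/16)*sqrt(1177). At the order-1 pole a set g(ζ) = (ζ - a)*f(ζ) = [5*ζ/4 - 4] / (ζ - a').
Simple pole: residue = g(a) at a = 5/16 + (1/16)*sqrt(1177), which is 5/8 - (21/856)*sqrt(1177).
List the singular points by increasing real part (a conjugate pair: the negative imaginary part first).

Radius of convergence at 0: -5/16 + (1/16)*sqrt(1177).
At 5/16 - (1/16)*sqrt(1177): a pole of order 1; residue 5/8 + (21/856)*sqrt(1177).
At 5/16 + (1/16)*sqrt(1177): a pole of order 1; residue 5/8 - (21/856)*sqrt(1177).


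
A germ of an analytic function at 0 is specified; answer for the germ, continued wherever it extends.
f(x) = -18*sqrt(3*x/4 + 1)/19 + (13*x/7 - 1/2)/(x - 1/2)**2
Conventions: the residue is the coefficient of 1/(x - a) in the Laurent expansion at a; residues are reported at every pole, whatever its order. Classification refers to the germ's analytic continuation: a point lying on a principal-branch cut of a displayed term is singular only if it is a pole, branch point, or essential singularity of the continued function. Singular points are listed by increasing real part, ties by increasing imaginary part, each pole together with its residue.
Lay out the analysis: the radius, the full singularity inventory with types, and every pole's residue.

Denominator factor (x - 1/2)^2: pole of order 2 at 1/2, modulus 1/2.
Branch term (-18/19)*sqrt(1 - x/(-4/3)): its argument vanishes at x = -4/3, a square-root branch point, modulus 4/3.
The radius of convergence is the smallest modulus among the singular points: 1/2.
The branch term is analytic at 1/2 and contributes nothing to the residue; only the rational part matters.
At the order-2 pole 1/2 set g(x) = (x - (1/2))^2*(rational part) = 13*x/7 - 1/2.
Order-2 pole: residue = g'(a); g'(1/2) = 13/7, so the residue is 13/7.
List the singular points by increasing real part (a conjugate pair: the negative imaginary part first).

Radius of convergence at 0: 1/2.
At -4/3: an algebraic (square-root) branch point.
At 1/2: a pole of order 2; residue 13/7.
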